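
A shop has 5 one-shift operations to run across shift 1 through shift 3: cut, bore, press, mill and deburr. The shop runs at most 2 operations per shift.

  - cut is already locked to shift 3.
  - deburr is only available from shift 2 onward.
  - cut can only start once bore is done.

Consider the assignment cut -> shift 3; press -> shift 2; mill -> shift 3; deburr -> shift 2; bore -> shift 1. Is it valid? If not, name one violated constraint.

deburr is only available from shift 2 onward — holds.
cut is already locked to shift 3 — holds.
cut can only start once bore is done — holds.
The shop runs at most 2 operations per shift — holds.

Valid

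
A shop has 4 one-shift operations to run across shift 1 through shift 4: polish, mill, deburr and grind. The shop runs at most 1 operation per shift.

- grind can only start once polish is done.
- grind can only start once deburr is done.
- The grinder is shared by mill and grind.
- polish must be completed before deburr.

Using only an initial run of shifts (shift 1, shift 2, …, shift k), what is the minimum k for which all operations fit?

The precedence chain requires at least 3 distinct shifts.
With at most 1 per shift and 4 operations, at least 4 shifts are needed.
4 works (last occupied shift: shift 4): for example polish=shift 1; deburr=shift 2; mill=shift 4; grind=shift 3.

4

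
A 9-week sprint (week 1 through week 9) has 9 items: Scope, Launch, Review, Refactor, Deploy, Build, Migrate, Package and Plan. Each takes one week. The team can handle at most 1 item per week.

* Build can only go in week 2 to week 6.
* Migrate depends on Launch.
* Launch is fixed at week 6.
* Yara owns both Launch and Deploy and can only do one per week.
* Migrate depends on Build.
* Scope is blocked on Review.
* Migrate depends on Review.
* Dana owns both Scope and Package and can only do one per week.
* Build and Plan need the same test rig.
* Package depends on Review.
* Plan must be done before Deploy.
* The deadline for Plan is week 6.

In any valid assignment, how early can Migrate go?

week 7

Precedence pushes Migrate to at least week 7.
Migrate at week 7 is achievable: Migrate -> week 7, Refactor -> week 9, Review -> week 3, Package -> week 8, Scope -> week 4, Launch -> week 6, Build -> week 2, Deploy -> week 5, Plan -> week 1.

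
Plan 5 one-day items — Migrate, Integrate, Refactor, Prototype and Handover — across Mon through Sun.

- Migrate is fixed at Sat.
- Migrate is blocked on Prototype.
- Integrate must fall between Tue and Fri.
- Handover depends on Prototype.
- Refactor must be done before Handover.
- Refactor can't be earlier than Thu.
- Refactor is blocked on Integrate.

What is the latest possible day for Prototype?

Downstream work caps Prototype at Fri.
Prototype at Fri is achievable: Migrate in Sat, Handover in Sat, Prototype in Fri, Integrate in Tue, Refactor in Thu.

Fri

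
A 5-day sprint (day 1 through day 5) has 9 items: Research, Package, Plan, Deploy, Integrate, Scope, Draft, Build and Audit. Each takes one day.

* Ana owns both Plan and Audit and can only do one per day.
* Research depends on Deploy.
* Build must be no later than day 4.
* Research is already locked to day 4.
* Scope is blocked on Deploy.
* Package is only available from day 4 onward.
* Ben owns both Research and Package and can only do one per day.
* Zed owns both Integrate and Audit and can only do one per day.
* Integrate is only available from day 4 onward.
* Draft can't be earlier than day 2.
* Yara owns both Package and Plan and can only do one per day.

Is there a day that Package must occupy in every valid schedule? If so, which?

Package's window is day 4–day 5.
Research is fixed at day 4, and Package can't share a day with Research.
So Package must be day 5.

day 5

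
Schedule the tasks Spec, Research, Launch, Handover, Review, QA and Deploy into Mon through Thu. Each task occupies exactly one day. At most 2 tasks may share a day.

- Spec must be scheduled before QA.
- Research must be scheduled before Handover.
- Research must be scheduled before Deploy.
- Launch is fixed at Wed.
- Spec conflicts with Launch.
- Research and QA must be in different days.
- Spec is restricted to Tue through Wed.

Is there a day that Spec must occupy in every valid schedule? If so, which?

Tue

Spec's window is Tue–Wed.
Launch is fixed at Wed, and Spec can't share a day with Launch.
So Spec must be Tue.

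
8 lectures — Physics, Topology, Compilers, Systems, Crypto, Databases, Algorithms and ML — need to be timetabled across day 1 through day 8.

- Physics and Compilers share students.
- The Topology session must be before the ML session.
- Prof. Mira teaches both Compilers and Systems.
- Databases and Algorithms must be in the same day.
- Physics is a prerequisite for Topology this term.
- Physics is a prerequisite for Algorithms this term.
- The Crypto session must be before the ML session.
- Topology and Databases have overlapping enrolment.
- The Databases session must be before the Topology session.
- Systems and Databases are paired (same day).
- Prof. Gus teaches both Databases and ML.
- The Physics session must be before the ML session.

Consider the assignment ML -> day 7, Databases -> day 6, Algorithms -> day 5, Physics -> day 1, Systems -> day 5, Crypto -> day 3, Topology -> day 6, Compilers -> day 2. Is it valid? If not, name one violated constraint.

Physics is a prerequisite for Algorithms this term — holds.
Physics is a prerequisite for Topology this term — holds.
The Crypto session must be before the ML session — holds.
The Databases session must be before the Topology session — violated.
Databases and Algorithms must be in the same day — violated.
The Topology session must be before the ML session — holds.
Prof. Mira teaches both Compilers and Systems — holds.
Physics and Compilers share students — holds.
Topology and Databases have overlapping enrolment — violated.
Systems and Databases are paired (same day) — violated.
Prof. Gus teaches both Databases and ML — holds.
The Physics session must be before the ML session — holds.

Invalid. Topology and Databases have overlapping enrolment.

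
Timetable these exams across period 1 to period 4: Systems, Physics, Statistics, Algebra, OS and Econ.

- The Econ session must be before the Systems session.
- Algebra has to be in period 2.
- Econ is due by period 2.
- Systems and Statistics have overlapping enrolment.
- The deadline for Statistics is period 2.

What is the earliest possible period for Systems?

Precedence pushes Systems to at least period 2.
Systems at period 2 is achievable: Statistics in period 1; Econ in period 1; Systems in period 2; Physics in period 1; Algebra in period 2; OS in period 1.

period 2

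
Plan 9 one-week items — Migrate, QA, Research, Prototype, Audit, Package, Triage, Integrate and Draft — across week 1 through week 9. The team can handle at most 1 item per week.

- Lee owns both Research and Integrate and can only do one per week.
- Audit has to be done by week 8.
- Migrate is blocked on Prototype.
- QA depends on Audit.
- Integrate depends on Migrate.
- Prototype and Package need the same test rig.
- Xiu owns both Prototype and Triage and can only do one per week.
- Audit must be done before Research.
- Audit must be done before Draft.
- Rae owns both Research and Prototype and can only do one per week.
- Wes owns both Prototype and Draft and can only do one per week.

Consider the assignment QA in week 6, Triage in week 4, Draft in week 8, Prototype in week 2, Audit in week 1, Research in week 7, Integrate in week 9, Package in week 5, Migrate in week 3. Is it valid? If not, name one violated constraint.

Valid

Audit must be done before Research — holds.
Integrate depends on Migrate — holds.
Migrate is blocked on Prototype — holds.
Audit has to be done by week 8 — holds.
Wes owns both Prototype and Draft and can only do one per week — holds.
Rae owns both Research and Prototype and can only do one per week — holds.
Xiu owns both Prototype and Triage and can only do one per week — holds.
Audit must be done before Draft — holds.
Prototype and Package need the same test rig — holds.
Lee owns both Research and Integrate and can only do one per week — holds.
QA depends on Audit — holds.
The team can handle at most 1 item per week — holds.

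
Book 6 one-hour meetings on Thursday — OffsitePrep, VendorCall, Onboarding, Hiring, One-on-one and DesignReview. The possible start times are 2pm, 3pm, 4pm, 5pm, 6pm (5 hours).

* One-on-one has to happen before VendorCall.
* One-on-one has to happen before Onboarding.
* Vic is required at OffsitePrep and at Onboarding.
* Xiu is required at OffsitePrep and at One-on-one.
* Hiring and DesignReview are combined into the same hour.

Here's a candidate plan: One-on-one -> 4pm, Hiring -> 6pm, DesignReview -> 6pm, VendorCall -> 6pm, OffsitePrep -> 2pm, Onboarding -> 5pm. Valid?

Hiring and DesignReview are combined into the same hour — holds.
One-on-one has to happen before VendorCall — holds.
Vic is required at OffsitePrep and at Onboarding — holds.
One-on-one has to happen before Onboarding — holds.
Xiu is required at OffsitePrep and at One-on-one — holds.

Yes, all constraints hold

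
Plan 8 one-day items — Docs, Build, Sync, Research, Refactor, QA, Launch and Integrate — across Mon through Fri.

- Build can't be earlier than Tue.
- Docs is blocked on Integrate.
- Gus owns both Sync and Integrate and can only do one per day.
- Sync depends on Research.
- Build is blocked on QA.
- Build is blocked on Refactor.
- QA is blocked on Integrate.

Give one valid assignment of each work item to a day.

Sync -> Tue, QA -> Tue, Launch -> Mon, Research -> Mon, Docs -> Tue, Refactor -> Mon, Integrate -> Mon, Build -> Wed

Checking: Integrate(Mon) before QA(Tue); Refactor(Mon) before Build(Wed); Research(Mon) before Sync(Tue); QA(Tue) before Build(Wed); Integrate(Mon) before Docs(Tue); Sync(Tue) != Integrate(Mon); Build=Wed in [Tue,Fri].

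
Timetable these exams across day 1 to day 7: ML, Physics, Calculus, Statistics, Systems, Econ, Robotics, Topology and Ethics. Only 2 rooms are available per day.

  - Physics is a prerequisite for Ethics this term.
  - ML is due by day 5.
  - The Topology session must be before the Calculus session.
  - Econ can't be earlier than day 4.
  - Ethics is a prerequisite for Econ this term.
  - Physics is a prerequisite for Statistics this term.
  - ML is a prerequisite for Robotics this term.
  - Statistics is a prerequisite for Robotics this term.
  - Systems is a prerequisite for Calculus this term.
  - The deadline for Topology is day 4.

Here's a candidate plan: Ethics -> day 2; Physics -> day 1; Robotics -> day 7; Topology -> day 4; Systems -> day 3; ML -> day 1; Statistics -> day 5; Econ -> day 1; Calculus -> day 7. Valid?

Invalid. Only 2 rooms are available per day.

The deadline for Topology is day 4 — holds.
Statistics is a prerequisite for Robotics this term — holds.
Only 2 rooms are available per day — violated.
ML is a prerequisite for Robotics this term — holds.
Econ can't be earlier than day 4 — violated.
ML is due by day 5 — holds.
Physics is a prerequisite for Statistics this term — holds.
Systems is a prerequisite for Calculus this term — holds.
Physics is a prerequisite for Ethics this term — holds.
Ethics is a prerequisite for Econ this term — violated.
The Topology session must be before the Calculus session — holds.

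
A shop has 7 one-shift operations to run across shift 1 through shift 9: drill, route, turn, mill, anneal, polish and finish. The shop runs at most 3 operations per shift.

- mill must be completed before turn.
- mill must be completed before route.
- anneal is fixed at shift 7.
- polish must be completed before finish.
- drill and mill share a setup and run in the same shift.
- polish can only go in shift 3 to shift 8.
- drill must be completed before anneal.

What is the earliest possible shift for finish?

Precedence pushes finish to at least shift 4.
finish at shift 4 is achievable: finish=shift 4; drill=shift 1; turn=shift 2; anneal=shift 7; mill=shift 1; route=shift 2; polish=shift 3.

shift 4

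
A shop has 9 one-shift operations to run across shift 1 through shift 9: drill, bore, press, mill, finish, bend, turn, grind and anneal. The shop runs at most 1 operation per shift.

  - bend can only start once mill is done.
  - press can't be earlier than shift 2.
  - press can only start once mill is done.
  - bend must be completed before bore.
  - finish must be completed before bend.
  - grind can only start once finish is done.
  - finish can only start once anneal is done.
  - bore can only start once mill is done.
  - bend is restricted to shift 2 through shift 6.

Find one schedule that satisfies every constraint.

drill -> shift 8, grind -> shift 7, bend -> shift 4, press -> shift 5, mill -> shift 1, bore -> shift 6, finish -> shift 3, turn -> shift 9, anneal -> shift 2

Checking: finish(shift 3) before bend(shift 4); finish(shift 3) before grind(shift 7); mill(shift 1) before press(shift 5); anneal(shift 2) before finish(shift 3); mill(shift 1) before bend(shift 4); mill(shift 1) before bore(shift 6); bend(shift 4) before bore(shift 6); bend=shift 4 in [shift 2,shift 6]; press=shift 5 in [shift 2,shift 9]; max 1 per shift (cap 1).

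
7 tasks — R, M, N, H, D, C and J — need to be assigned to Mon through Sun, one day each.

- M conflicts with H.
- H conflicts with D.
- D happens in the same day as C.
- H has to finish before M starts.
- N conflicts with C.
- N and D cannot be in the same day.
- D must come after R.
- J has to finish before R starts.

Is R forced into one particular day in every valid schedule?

R can be Tue (e.g. D -> Wed, R -> Tue, N -> Mon, H -> Mon, J -> Mon, M -> Tue, C -> Wed) or Wed (e.g. M -> Tue; J -> Mon; R -> Wed; H -> Mon; N -> Mon; C -> Thu; D -> Thu).

No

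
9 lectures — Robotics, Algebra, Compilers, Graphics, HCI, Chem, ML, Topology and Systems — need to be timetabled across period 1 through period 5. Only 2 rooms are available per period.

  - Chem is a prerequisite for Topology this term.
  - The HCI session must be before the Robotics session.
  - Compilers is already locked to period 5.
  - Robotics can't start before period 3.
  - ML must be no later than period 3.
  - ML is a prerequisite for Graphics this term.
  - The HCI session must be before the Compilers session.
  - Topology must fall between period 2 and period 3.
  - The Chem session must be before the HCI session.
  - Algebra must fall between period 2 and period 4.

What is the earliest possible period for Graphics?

period 2

Precedence pushes Graphics to at least period 2.
Graphics at period 2 is achievable: Robotics -> period 4, HCI -> period 3, Algebra -> period 3, Graphics -> period 2, Systems -> period 4, Compilers -> period 5, ML -> period 1, Topology -> period 2, Chem -> period 1.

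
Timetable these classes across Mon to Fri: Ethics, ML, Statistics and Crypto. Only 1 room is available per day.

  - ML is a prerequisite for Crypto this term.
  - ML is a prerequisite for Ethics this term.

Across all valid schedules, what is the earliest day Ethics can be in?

Tue

Precedence pushes Ethics to at least Tue.
Ethics at Tue is achievable: Statistics=Thu, Crypto=Wed, ML=Mon, Ethics=Tue.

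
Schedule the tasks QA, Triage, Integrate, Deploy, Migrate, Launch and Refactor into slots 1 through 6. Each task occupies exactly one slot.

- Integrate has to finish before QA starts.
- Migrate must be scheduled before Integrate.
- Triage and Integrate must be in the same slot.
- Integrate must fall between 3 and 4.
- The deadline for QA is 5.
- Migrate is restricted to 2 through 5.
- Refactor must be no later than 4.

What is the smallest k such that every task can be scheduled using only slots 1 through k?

4 slots

The precedence chain requires at least 3 distinct slots.
Propagating the time windows through the other constraints, QA can't land before 4, so the schedule must run through at least slot 4.
4 works (last occupied slot: 4): for example Deploy -> 1; Launch -> 1; Refactor -> 1; QA -> 4; Migrate -> 2; Integrate -> 3; Triage -> 3.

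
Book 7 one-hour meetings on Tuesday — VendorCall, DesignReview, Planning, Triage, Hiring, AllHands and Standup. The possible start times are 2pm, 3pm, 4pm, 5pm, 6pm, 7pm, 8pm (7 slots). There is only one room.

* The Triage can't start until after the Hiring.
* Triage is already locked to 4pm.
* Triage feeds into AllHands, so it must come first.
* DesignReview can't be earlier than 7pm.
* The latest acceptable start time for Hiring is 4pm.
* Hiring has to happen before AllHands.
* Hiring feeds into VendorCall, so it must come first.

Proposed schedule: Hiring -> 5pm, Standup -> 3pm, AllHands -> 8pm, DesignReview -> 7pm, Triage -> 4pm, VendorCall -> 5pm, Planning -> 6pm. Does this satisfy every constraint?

DesignReview can't be earlier than 7pm — holds.
The latest acceptable start time for Hiring is 4pm — violated.
The Triage can't start until after the Hiring — violated.
Hiring has to happen before AllHands — holds.
Hiring feeds into VendorCall, so it must come first — violated.
Triage is already locked to 4pm — holds.
Triage feeds into AllHands, so it must come first — holds.
There is only one room — violated.

No — it violates: There is only one room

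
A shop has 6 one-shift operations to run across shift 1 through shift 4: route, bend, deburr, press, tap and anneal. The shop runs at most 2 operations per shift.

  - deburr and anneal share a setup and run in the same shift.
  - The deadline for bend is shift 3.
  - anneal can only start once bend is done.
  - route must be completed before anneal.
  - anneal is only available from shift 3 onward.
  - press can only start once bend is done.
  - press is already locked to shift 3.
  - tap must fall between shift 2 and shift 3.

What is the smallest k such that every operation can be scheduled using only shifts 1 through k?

4 shifts

The precedence chain requires at least 2 distinct shifts.
With at most 2 per shift and 6 operations, at least 3 shifts are needed.
press can't be placed before shift 3, so the schedule must run through at least shift 3.
Could 3 shifts be enough, i.e. nothing placed later than shift 3? No: press's window within 3 shifts is {shift 3}; anneal's window within 3 shifts is {shift 3}; deburr must be in the same shift as anneal (in {shift 3}) → {shift 3}; that puts deburr, press and anneal all in shift 3 — more than 2 per shift.
So 3 shifts is not enough.
4 works (last occupied shift: shift 4): for example anneal in shift 4, bend in shift 1, route in shift 1, deburr in shift 4, tap in shift 2, press in shift 3.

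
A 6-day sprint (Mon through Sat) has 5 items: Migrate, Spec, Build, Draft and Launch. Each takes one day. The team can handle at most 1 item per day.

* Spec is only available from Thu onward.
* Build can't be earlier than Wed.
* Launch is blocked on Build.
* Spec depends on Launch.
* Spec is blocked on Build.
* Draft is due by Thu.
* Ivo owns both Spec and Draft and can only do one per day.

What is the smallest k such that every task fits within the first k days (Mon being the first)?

5 days

The precedence chain requires at least 3 distinct days.
With at most 1 per day and 5 tasks, at least 5 days are needed.
Propagating the time windows through the other constraints, Spec can't land before Fri — that is day 5 counting from Mon — so the schedule must run through at least 5 days.
5 works (last occupied day: Fri): for example Launch -> Thu; Build -> Wed; Spec -> Fri; Migrate -> Tue; Draft -> Mon.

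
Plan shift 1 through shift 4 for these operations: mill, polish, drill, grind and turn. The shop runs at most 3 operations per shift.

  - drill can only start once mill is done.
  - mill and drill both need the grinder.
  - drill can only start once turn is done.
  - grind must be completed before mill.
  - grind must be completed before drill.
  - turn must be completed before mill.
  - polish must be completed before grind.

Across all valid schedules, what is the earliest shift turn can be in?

Downstream work caps turn at shift 2.
turn at shift 1 is achievable: grind in shift 2; polish in shift 1; mill in shift 3; drill in shift 4; turn in shift 1.

shift 1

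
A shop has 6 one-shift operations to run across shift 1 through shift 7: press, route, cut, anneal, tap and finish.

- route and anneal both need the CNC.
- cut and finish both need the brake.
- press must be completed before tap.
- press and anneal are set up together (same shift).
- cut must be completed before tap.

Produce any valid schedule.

finish=shift 2; press=shift 1; cut=shift 1; route=shift 2; tap=shift 2; anneal=shift 1

Checking: press(shift 1) before tap(shift 2); cut(shift 1) before tap(shift 2); route(shift 2) != anneal(shift 1); cut(shift 1) != finish(shift 2); press = anneal = shift 1.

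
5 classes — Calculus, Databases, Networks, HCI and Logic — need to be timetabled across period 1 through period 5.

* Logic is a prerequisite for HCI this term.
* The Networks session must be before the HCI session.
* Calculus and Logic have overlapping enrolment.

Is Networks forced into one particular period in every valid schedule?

Networks can be period 1 (e.g. Calculus=period 2; Databases=period 1; Logic=period 1; HCI=period 2; Networks=period 1) or period 2 (e.g. Calculus=period 2; Databases=period 1; Logic=period 1; Networks=period 2; HCI=period 3).

No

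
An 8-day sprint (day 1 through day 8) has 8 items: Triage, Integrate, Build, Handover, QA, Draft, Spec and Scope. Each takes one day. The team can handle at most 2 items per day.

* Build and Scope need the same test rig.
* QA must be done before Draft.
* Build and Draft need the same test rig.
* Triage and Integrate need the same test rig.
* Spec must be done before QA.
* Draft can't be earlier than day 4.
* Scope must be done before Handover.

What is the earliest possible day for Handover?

day 2

Precedence pushes Handover to at least day 2.
Handover at day 2 is achievable: Scope -> day 1, Build -> day 3, Spec -> day 1, QA -> day 2, Integrate -> day 4, Handover -> day 2, Triage -> day 3, Draft -> day 4.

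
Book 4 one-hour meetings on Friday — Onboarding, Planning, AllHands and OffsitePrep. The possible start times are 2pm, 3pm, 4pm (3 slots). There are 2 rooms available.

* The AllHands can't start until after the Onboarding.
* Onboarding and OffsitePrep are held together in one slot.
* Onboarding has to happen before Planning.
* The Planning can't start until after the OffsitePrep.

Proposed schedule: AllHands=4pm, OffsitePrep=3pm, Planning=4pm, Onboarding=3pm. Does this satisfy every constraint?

Onboarding has to happen before Planning — holds.
The Planning can't start until after the OffsitePrep — holds.
There are 2 rooms available — holds.
Onboarding and OffsitePrep are held together in one slot — holds.
The AllHands can't start until after the Onboarding — holds.

Valid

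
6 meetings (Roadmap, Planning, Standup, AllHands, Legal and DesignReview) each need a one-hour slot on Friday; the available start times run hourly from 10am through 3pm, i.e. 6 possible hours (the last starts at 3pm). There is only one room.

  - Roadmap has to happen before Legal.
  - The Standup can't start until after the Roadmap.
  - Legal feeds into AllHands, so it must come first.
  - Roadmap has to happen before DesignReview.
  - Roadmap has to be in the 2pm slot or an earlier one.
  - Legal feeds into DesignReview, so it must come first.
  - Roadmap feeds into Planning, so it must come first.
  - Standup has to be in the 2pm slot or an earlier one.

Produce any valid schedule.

Standup -> 11am, Legal -> 12pm, AllHands -> 3pm, Planning -> 2pm, Roadmap -> 10am, DesignReview -> 1pm

Checking: Roadmap(10am) before Planning(2pm); Roadmap(10am) before DesignReview(1pm); Roadmap(10am) before Standup(11am); Roadmap(10am) before Legal(12pm); Legal(12pm) before DesignReview(1pm); Legal(12pm) before AllHands(3pm); Standup=11am in [10am,2pm]; Roadmap=10am in [10am,2pm]; max 1 per hour (cap 1).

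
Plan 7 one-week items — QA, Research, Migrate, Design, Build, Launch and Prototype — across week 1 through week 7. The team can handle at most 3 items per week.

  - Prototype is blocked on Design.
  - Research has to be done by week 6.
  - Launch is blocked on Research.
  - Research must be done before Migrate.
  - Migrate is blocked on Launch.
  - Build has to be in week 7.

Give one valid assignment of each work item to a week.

Prototype in week 2, Design in week 1, Research in week 1, Launch in week 2, QA in week 1, Build in week 7, Migrate in week 3

Checking: Research(week 1) before Launch(week 2); Launch(week 2) before Migrate(week 3); Research(week 1) before Migrate(week 3); Design(week 1) before Prototype(week 2); Research=week 1 in [week 1,week 6]; Build=week 7 in [week 7,week 7]; max 3 per week (cap 3).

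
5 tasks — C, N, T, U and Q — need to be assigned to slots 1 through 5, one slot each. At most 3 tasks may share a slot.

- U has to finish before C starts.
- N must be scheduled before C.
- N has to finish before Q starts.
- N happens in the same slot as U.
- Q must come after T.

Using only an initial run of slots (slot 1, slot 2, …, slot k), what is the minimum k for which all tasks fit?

2 slots

The precedence chain requires at least 2 distinct slots.
With at most 3 per slot and 5 tasks, at least 2 slots are needed.
2 works (last occupied slot: 2): for example Q in 2; U in 1; N in 1; C in 2; T in 1.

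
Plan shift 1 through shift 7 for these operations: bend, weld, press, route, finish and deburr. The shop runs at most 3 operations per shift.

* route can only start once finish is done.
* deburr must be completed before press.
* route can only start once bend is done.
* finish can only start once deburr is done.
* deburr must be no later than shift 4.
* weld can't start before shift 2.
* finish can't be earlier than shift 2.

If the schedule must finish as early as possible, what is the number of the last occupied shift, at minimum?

The precedence chain requires at least 3 distinct shifts.
With at most 3 per shift and 6 operations, at least 2 shifts are needed.
3 works (last occupied shift: shift 3): for example weld in shift 2, finish in shift 2, deburr in shift 1, route in shift 3, bend in shift 1, press in shift 2.

shift 3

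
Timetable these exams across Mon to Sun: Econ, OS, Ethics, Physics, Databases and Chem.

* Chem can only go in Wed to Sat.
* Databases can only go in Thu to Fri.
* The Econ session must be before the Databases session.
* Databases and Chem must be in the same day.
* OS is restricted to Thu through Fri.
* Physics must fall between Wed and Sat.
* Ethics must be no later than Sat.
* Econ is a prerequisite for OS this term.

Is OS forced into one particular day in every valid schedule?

No

OS can be Thu (e.g. Ethics in Mon, Physics in Wed, OS in Thu, Econ in Mon, Databases in Thu, Chem in Thu) or Fri (e.g. Databases=Thu; Econ=Mon; OS=Fri; Chem=Thu; Physics=Wed; Ethics=Mon).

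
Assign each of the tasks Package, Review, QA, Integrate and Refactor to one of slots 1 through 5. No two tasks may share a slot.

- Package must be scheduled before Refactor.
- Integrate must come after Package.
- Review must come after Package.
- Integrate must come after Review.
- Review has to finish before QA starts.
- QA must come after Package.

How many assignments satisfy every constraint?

Splitting on Review: it can be 2 (6), 3 (2). Listing each branch's schedules as (Package, QA, Integrate, Refactor):
Review=2: (1,3,4,5) (1,3,5,4) (1,4,3,5) (1,4,5,3) (1,5,3,4) (1,5,4,3) — 6.
Review=3: (1,4,5,2) (1,5,4,2) — 2.
Summing: 6 + 2 = 8.

8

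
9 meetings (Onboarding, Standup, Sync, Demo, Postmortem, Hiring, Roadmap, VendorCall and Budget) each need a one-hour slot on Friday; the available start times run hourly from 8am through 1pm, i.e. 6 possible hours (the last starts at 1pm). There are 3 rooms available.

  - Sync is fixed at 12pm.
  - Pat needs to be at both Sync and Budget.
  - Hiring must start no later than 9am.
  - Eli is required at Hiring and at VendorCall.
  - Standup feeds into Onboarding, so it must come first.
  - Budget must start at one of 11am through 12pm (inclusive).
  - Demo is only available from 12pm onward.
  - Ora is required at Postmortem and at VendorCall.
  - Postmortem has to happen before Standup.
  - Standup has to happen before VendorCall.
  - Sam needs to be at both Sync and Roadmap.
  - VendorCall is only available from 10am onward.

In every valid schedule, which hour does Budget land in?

11am

Budget's window is 11am–12pm.
Sync is fixed at 12pm, and Budget can't share a hour with Sync.
So Budget must be 11am.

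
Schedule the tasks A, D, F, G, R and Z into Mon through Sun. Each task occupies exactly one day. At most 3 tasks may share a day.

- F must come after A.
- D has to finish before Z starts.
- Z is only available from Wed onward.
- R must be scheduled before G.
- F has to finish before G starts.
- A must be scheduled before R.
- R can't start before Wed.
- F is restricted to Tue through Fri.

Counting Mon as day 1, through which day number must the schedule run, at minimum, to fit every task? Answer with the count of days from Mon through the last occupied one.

The precedence chain requires at least 3 distinct days.
With at most 3 per day and 6 tasks, at least 2 days are needed.
Propagating the time windows through the other constraints, G can't land before Thu — that is day 4 counting from Mon — so the schedule must run through at least 4 days.
4 works (last occupied day: Thu): for example Z -> Wed, G -> Thu, D -> Mon, F -> Tue, A -> Mon, R -> Wed.

4 days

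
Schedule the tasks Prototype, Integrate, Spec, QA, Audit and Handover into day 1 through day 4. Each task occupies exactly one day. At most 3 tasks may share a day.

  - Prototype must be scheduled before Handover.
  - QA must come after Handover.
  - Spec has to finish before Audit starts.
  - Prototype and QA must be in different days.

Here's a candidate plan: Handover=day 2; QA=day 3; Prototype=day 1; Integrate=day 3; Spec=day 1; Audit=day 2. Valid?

Yes, all constraints hold

Spec has to finish before Audit starts — holds.
Prototype and QA must be in different days — holds.
At most 3 tasks may share a day — holds.
Prototype must be scheduled before Handover — holds.
QA must come after Handover — holds.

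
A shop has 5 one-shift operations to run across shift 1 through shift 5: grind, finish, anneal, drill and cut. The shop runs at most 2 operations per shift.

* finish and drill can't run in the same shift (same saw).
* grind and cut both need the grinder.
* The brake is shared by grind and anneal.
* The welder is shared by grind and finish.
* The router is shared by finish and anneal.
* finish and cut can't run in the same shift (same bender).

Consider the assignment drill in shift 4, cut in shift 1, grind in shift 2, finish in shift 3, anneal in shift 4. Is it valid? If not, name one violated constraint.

The shop runs at most 2 operations per shift — holds.
finish and drill can't run in the same shift (same saw) — holds.
The router is shared by finish and anneal — holds.
finish and cut can't run in the same shift (same bender) — holds.
The welder is shared by grind and finish — holds.
grind and cut both need the grinder — holds.
The brake is shared by grind and anneal — holds.

Valid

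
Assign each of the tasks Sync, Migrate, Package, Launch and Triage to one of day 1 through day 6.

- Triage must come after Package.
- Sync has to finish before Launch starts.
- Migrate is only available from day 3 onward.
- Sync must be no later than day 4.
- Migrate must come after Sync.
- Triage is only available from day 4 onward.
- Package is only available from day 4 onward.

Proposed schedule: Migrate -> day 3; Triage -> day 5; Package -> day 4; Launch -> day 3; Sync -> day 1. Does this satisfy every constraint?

Sync has to finish before Launch starts — holds.
Triage is only available from day 4 onward — holds.
Migrate must come after Sync — holds.
Migrate is only available from day 3 onward — holds.
Package is only available from day 4 onward — holds.
Triage must come after Package — holds.
Sync must be no later than day 4 — holds.

Valid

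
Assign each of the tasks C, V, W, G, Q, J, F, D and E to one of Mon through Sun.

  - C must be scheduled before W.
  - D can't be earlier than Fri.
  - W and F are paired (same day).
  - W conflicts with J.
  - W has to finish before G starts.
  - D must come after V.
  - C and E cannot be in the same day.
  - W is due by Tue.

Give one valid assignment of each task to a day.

C=Mon, E=Tue, W=Tue, D=Fri, J=Mon, G=Wed, V=Mon, Q=Mon, F=Tue

Checking: W(Tue) before G(Wed); C(Mon) before W(Tue); V(Mon) before D(Fri); W(Tue) != J(Mon); C(Mon) != E(Tue); W = F = Tue; D=Fri in [Fri,Sun]; W=Tue in [Mon,Tue].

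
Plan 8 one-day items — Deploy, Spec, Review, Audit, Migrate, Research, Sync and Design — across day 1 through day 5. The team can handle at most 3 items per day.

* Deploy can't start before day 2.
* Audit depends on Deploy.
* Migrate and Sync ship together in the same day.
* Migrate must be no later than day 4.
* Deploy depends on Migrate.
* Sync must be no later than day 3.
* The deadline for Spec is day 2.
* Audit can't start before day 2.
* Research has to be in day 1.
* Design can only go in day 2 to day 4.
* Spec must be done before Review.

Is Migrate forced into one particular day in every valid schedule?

No

Migrate can be day 1 (e.g. Spec -> day 2, Research -> day 1, Sync -> day 1, Deploy -> day 2, Review -> day 3, Migrate -> day 1, Design -> day 2, Audit -> day 3) or day 2 (e.g. Sync in day 2; Research in day 1; Migrate in day 2; Spec in day 1; Review in day 3; Audit in day 4; Deploy in day 3; Design in day 2).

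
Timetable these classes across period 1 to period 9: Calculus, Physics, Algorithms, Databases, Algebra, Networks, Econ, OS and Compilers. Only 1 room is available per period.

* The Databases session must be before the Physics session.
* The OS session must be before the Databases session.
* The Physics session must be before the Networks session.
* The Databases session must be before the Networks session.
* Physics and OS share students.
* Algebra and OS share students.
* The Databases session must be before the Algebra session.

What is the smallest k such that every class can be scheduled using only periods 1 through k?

The precedence chain requires at least 4 distinct periods.
With at most 1 per period and 9 classes, at least 9 periods are needed.
9 works (last occupied period: period 9): for example Algebra=period 5, OS=period 1, Networks=period 4, Compilers=period 9, Physics=period 3, Calculus=period 6, Databases=period 2, Algorithms=period 7, Econ=period 8.

9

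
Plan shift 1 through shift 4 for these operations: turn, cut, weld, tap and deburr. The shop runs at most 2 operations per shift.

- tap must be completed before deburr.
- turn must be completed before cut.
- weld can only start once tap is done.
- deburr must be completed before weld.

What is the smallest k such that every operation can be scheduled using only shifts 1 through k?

3 shifts

The precedence chain requires at least 3 distinct shifts.
With at most 2 per shift and 5 operations, at least 3 shifts are needed.
3 works (last occupied shift: shift 3): for example cut -> shift 2; deburr -> shift 2; weld -> shift 3; tap -> shift 1; turn -> shift 1.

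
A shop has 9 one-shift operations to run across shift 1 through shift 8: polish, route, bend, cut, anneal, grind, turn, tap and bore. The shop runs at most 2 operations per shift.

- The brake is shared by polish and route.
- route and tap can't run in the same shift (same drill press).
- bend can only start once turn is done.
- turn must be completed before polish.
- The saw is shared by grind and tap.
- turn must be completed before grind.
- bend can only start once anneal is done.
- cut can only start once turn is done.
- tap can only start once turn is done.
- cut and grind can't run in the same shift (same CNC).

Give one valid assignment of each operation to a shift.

anneal -> shift 1, polish -> shift 2, route -> shift 4, grind -> shift 4, cut -> shift 3, bend -> shift 2, bore -> shift 5, tap -> shift 3, turn -> shift 1

Checking: turn(shift 1) before cut(shift 3); turn(shift 1) before bend(shift 2); anneal(shift 1) before bend(shift 2); turn(shift 1) before tap(shift 3); turn(shift 1) before polish(shift 2); turn(shift 1) before grind(shift 4); grind(shift 4) != tap(shift 3); route(shift 4) != tap(shift 3); cut(shift 3) != grind(shift 4); polish(shift 2) != route(shift 4); max 2 per shift (cap 2).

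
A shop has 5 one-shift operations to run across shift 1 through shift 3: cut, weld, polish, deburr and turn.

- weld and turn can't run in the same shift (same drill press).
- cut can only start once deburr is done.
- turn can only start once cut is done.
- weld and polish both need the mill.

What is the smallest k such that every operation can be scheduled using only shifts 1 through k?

3

The precedence chain requires at least 3 distinct shifts.
3 works (last occupied shift: shift 3): for example polish in shift 2, deburr in shift 1, cut in shift 2, weld in shift 1, turn in shift 3.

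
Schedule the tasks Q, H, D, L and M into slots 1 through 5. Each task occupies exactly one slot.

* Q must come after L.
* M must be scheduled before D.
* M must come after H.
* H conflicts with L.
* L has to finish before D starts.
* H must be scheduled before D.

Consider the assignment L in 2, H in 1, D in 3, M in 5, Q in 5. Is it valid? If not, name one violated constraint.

H conflicts with L — holds.
Q must come after L — holds.
M must be scheduled before D — violated.
L has to finish before D starts — holds.
M must come after H — holds.
H must be scheduled before D — holds.

Invalid. M must be scheduled before D.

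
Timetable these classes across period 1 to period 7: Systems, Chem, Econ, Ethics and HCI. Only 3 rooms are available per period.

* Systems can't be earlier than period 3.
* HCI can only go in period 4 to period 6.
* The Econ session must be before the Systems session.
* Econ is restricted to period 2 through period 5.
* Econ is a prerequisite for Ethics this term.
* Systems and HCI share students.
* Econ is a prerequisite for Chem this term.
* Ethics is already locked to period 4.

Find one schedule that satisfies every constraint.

HCI in period 4, Ethics in period 4, Econ in period 2, Chem in period 3, Systems in period 3

Checking: Econ(period 2) before Chem(period 3); Econ(period 2) before Ethics(period 4); Econ(period 2) before Systems(period 3); Systems(period 3) != HCI(period 4); Systems=period 3 in [period 3,period 7]; Econ=period 2 in [period 2,period 5]; HCI=period 4 in [period 4,period 6]; Ethics=period 4 in [period 4,period 4]; max 2 per period (cap 3).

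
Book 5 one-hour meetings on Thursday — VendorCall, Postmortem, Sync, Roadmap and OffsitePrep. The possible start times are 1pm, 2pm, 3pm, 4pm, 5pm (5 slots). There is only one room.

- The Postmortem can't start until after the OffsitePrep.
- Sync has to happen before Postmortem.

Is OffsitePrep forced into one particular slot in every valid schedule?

OffsitePrep can be 1pm (e.g. OffsitePrep=1pm; Roadmap=5pm; VendorCall=4pm; Sync=2pm; Postmortem=3pm) or 2pm (e.g. Sync -> 1pm; OffsitePrep -> 2pm; Postmortem -> 3pm; Roadmap -> 5pm; VendorCall -> 4pm).

No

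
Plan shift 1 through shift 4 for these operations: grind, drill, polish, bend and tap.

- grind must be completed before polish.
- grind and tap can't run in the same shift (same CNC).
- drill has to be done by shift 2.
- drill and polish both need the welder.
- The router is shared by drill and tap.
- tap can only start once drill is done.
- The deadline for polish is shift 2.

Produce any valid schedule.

drill=shift 1, polish=shift 2, bend=shift 1, grind=shift 1, tap=shift 2

Checking: grind(shift 1) before polish(shift 2); drill(shift 1) before tap(shift 2); drill(shift 1) != polish(shift 2); drill(shift 1) != tap(shift 2); grind(shift 1) != tap(shift 2); polish=shift 2 in [shift 1,shift 2]; drill=shift 1 in [shift 1,shift 2].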